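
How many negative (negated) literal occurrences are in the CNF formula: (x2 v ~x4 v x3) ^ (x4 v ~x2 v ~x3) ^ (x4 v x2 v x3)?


Scan each clause for negated literals.
Clause 1: 1 negative; Clause 2: 2 negative; Clause 3: 0 negative.
Total negative literal occurrences = 3.

3


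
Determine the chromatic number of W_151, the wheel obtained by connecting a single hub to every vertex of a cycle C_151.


W_151 consists of the cycle C_151 together with a hub vertex adjacent to every cycle vertex.
The cycle C_151 needs 3 colors (odd cycle -> 3).
The hub is adjacent to every cycle vertex, so it must receive a new color distinct from all of them.
Chromatic number = 3 + 1 = 4.

4


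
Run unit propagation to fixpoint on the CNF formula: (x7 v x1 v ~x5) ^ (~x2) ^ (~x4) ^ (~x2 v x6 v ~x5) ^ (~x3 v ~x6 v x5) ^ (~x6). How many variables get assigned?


Unit propagation repeatedly assigns the literal in any unit clause, then simplifies.
Assignments in order: x2 = F, x4 = F, x6 = F.
No further unit clauses remain.
Total variables assigned = 3.

3


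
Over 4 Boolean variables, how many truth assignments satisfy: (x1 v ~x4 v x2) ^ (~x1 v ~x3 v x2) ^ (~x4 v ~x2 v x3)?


Enumerate all 16 truth assignments over 4 variables.
Test each against every clause.
Satisfying assignments found: 10.

10


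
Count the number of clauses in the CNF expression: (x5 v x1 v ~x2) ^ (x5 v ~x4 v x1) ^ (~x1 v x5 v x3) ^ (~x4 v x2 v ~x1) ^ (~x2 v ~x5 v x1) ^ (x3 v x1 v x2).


Each group enclosed in parentheses joined by ^ is one clause.
Counting the conjuncts: 6 clauses.

6


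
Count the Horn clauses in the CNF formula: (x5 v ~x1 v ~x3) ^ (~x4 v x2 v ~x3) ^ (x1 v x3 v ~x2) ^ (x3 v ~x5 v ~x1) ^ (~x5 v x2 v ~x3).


A Horn clause has at most one positive literal.
Clause 1: 1 positive lit(s) -> Horn
Clause 2: 1 positive lit(s) -> Horn
Clause 3: 2 positive lit(s) -> not Horn
Clause 4: 1 positive lit(s) -> Horn
Clause 5: 1 positive lit(s) -> Horn
Total Horn clauses = 4.

4


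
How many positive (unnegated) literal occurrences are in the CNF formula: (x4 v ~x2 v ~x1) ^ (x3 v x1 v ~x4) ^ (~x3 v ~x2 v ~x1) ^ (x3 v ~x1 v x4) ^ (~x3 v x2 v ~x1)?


Scan each clause for unnegated literals.
Clause 1: 1 positive; Clause 2: 2 positive; Clause 3: 0 positive; Clause 4: 2 positive; Clause 5: 1 positive.
Total positive literal occurrences = 6.

6


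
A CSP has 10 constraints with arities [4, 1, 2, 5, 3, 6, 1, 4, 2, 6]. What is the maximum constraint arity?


The arities are: 4, 1, 2, 5, 3, 6, 1, 4, 2, 6.
Scan for the maximum value.
Maximum arity = 6.

6


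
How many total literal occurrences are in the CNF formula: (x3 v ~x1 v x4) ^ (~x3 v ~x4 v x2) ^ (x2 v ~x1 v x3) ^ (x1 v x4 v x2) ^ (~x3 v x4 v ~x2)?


Clause lengths: 3, 3, 3, 3, 3.
Sum = 3 + 3 + 3 + 3 + 3 = 15.

15


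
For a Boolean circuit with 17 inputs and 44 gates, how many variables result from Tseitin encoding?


The Tseitin transformation introduces one auxiliary variable per gate.
Total variables = inputs + gates = 17 + 44 = 61.

61


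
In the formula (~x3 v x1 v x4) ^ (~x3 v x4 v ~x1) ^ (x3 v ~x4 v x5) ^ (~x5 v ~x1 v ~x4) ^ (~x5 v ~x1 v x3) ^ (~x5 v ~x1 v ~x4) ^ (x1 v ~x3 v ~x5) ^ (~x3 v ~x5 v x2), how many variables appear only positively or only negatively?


A pure literal appears in only one polarity across all clauses.
Pure literals: x2 (positive only).
Count = 1.

1


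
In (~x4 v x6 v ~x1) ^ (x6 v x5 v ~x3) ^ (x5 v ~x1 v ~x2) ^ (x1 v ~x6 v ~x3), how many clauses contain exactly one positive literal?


A definite clause has exactly one positive literal.
Clause 1: 1 positive -> definite
Clause 2: 2 positive -> not definite
Clause 3: 1 positive -> definite
Clause 4: 1 positive -> definite
Definite clause count = 3.

3


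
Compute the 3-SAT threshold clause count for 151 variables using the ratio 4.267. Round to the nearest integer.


The 3-SAT phase transition occurs at approximately 4.267 clauses per variable.
m = 4.267 * 151 = 644.317.
Rounded to nearest integer: 644.

644


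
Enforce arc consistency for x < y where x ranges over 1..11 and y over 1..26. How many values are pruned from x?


For the constraint x < y, x needs a supporting value in y's domain.
x can be at most 25 (one less than y's maximum).
Valid x values from domain: 11 out of 11.
Pruned = 11 - 11 = 0.

0


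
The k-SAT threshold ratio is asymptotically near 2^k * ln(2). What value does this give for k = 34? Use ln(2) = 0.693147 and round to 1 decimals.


Using the asymptotic formula: threshold ~ 2^k * ln(2).
2^34 = 17179869184.
17179869184 * 0.693147 = 11908174785.3.

11908174785.3


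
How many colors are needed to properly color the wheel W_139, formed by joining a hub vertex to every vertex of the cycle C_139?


W_139 consists of the cycle C_139 together with a hub vertex adjacent to every cycle vertex.
The cycle C_139 needs 3 colors (odd cycle -> 3).
The hub is adjacent to every cycle vertex, so it must receive a new color distinct from all of them.
Chromatic number = 3 + 1 = 4.

4


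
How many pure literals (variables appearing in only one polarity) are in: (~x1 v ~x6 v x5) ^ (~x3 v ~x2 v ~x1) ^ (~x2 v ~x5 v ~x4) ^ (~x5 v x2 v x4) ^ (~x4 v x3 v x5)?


A pure literal appears in only one polarity across all clauses.
Pure literals: x1 (negative only), x6 (negative only).
Count = 2.

2


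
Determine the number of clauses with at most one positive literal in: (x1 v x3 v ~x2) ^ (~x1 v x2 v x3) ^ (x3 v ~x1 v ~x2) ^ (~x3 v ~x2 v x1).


A Horn clause has at most one positive literal.
Clause 1: 2 positive lit(s) -> not Horn
Clause 2: 2 positive lit(s) -> not Horn
Clause 3: 1 positive lit(s) -> Horn
Clause 4: 1 positive lit(s) -> Horn
Total Horn clauses = 2.

2


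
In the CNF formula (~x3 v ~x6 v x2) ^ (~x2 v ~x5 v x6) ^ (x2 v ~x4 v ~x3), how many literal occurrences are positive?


Scan each clause for unnegated literals.
Clause 1: 1 positive; Clause 2: 1 positive; Clause 3: 1 positive.
Total positive literal occurrences = 3.

3


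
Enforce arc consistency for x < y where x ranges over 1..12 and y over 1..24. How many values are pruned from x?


For the constraint x < y, x needs a supporting value in y's domain.
x can be at most 23 (one less than y's maximum).
Valid x values from domain: 12 out of 12.
Pruned = 12 - 12 = 0.

0


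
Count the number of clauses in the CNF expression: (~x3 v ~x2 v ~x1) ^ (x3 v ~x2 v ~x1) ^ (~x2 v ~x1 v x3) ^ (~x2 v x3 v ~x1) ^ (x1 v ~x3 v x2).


Each group enclosed in parentheses joined by ^ is one clause.
Counting the conjuncts: 5 clauses.

5


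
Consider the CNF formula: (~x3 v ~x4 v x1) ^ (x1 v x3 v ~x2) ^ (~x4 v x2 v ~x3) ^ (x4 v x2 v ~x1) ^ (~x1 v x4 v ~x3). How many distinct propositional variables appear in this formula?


Identify each distinct variable in the formula.
Variables found: x1, x2, x3, x4.
Total distinct variables = 4.

4


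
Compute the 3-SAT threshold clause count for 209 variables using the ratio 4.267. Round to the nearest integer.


The 3-SAT phase transition occurs at approximately 4.267 clauses per variable.
m = 4.267 * 209 = 891.803.
Rounded to nearest integer: 892.

892


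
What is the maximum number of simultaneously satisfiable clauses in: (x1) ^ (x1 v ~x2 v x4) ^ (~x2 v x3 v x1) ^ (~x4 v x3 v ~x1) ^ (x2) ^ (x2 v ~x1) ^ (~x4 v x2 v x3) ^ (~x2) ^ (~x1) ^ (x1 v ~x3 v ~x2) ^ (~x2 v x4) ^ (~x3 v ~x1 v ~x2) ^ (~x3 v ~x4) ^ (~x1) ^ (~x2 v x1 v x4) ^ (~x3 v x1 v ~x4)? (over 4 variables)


Enumerate all 16 truth assignments.
For each, count how many of the 16 clauses are satisfied.
The formula is not fully satisfiable, so the maximum is below 16.
Maximum simultaneously satisfiable clauses = 14.

14


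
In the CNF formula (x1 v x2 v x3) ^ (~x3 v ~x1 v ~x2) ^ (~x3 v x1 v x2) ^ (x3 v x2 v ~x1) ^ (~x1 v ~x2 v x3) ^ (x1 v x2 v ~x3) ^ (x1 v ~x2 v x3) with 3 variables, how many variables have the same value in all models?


Find all satisfying assignments: 2 model(s).
Check which variables have the same value in every model.
Fixed variables: x3=T.
Backbone size = 1.

1


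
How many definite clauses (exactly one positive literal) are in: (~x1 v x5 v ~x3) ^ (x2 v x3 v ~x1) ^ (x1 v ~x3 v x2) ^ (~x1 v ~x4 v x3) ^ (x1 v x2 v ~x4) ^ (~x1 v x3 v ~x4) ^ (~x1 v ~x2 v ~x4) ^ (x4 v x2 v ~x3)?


A definite clause has exactly one positive literal.
Clause 1: 1 positive -> definite
Clause 2: 2 positive -> not definite
Clause 3: 2 positive -> not definite
Clause 4: 1 positive -> definite
Clause 5: 2 positive -> not definite
Clause 6: 1 positive -> definite
Clause 7: 0 positive -> not definite
Clause 8: 2 positive -> not definite
Definite clause count = 3.

3


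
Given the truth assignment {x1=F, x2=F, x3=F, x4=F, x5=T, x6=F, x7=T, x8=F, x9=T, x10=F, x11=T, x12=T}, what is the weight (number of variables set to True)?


The weight is the number of variables assigned True.
True variables: x5, x7, x9, x11, x12.
Weight = 5.

5


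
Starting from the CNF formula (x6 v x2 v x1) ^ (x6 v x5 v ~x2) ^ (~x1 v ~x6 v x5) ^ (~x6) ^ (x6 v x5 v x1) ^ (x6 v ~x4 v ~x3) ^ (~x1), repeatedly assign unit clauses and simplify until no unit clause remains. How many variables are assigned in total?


Unit propagation repeatedly assigns the literal in any unit clause, then simplifies.
Assignments in order: x6 = F, x1 = F, x2 = T, x5 = T.
No further unit clauses remain.
Total variables assigned = 4.

4


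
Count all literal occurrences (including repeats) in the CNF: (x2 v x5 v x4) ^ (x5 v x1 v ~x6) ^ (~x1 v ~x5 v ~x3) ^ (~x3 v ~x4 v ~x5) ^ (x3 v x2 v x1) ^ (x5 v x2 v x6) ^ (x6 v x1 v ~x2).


Clause lengths: 3, 3, 3, 3, 3, 3, 3.
Sum = 3 + 3 + 3 + 3 + 3 + 3 + 3 = 21.

21


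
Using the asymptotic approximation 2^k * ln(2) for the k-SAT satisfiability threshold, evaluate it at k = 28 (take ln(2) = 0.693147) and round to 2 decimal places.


Using the asymptotic formula: threshold ~ 2^k * ln(2).
2^28 = 268435456.
268435456 * 0.693147 = 186065231.02.

186065231.02


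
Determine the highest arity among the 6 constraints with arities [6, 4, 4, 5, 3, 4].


The arities are: 6, 4, 4, 5, 3, 4.
Scan for the maximum value.
Maximum arity = 6.

6


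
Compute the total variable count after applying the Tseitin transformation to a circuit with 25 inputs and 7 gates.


The Tseitin transformation introduces one auxiliary variable per gate.
Total variables = inputs + gates = 25 + 7 = 32.

32


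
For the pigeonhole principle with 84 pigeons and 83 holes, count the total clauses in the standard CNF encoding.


The PHP encoding has two parts:
1) At-least-one-hole clauses: 84 (one per pigeon, each with 83 literals).
2) At-most-one-pigeon-per-hole clauses: 83 holes * C(84,2) = 83 * 3486 = 289338.
Total clauses = 84 + 289338 = 289422.

289422


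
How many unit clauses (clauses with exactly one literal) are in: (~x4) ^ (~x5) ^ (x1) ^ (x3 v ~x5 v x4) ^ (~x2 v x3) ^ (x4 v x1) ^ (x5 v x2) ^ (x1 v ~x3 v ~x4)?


A unit clause contains exactly one literal.
Unit clauses found: (~x4), (~x5), (x1).
Count = 3.

3


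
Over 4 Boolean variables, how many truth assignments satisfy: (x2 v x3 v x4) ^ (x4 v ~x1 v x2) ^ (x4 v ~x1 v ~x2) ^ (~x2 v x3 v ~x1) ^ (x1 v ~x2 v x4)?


Enumerate all 16 truth assignments over 4 variables.
Test each against every clause.
Satisfying assignments found: 8.

8


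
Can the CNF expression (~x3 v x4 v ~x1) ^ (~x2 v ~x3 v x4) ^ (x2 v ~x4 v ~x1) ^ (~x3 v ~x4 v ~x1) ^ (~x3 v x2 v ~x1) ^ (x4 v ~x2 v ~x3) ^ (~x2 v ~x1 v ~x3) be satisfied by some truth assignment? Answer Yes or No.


Check all 16 possible truth assignments.
Number of satisfying assignments found: 10.
The formula is satisfiable.

Yes


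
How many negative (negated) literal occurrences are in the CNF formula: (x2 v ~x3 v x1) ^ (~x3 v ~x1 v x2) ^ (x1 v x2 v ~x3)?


Scan each clause for negated literals.
Clause 1: 1 negative; Clause 2: 2 negative; Clause 3: 1 negative.
Total negative literal occurrences = 4.

4


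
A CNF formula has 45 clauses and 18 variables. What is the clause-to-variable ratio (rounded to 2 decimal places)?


Clause-to-variable ratio = clauses / variables.
45 / 18 = 2.5.

2.5


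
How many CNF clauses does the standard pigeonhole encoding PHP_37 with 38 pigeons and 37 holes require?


The PHP encoding has two parts:
1) At-least-one-hole clauses: 38 (one per pigeon, each with 37 literals).
2) At-most-one-pigeon-per-hole clauses: 37 holes * C(38,2) = 37 * 703 = 26011.
Total clauses = 38 + 26011 = 26049.

26049


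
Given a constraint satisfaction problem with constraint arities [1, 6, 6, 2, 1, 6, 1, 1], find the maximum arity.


The arities are: 1, 6, 6, 2, 1, 6, 1, 1.
Scan for the maximum value.
Maximum arity = 6.

6


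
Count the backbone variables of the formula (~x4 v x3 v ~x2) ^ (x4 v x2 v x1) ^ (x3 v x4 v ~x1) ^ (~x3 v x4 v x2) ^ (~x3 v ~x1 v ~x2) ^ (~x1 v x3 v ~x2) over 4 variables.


Find all satisfying assignments: 7 model(s).
Check which variables have the same value in every model.
No variable is fixed across all models.
Backbone size = 0.

0


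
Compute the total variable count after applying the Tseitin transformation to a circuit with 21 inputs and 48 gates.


The Tseitin transformation introduces one auxiliary variable per gate.
Total variables = inputs + gates = 21 + 48 = 69.

69


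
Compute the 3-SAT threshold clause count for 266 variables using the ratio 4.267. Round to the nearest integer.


The 3-SAT phase transition occurs at approximately 4.267 clauses per variable.
m = 4.267 * 266 = 1135.022.
Rounded to nearest integer: 1135.

1135


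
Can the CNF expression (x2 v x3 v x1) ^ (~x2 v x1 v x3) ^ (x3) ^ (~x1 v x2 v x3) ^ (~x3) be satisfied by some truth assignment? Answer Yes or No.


Check all 8 possible truth assignments.
Number of satisfying assignments found: 0.
The formula is unsatisfiable.

No


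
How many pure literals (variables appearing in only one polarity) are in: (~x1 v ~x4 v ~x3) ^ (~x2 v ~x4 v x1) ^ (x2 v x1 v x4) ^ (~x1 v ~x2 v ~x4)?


A pure literal appears in only one polarity across all clauses.
Pure literals: x3 (negative only).
Count = 1.

1


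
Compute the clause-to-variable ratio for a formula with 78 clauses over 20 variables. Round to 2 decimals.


Clause-to-variable ratio = clauses / variables.
78 / 20 = 3.9.

3.9


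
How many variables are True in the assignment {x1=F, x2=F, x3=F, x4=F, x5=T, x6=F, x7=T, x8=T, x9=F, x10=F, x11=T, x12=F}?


The weight is the number of variables assigned True.
True variables: x5, x7, x8, x11.
Weight = 4.

4


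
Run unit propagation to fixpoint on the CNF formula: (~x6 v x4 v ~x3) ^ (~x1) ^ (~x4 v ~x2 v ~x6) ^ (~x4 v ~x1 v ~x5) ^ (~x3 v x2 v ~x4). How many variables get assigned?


Unit propagation repeatedly assigns the literal in any unit clause, then simplifies.
Assignments in order: x1 = F.
No further unit clauses remain.
Total variables assigned = 1.

1


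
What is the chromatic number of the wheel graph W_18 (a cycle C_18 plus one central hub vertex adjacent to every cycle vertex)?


W_18 consists of the cycle C_18 together with a hub vertex adjacent to every cycle vertex.
The cycle C_18 needs 2 colors (even cycle -> 2).
The hub is adjacent to every cycle vertex, so it must receive a new color distinct from all of them.
Chromatic number = 2 + 1 = 3.

3


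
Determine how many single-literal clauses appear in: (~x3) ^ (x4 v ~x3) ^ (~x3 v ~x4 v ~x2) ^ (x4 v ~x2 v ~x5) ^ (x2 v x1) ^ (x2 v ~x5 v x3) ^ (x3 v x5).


A unit clause contains exactly one literal.
Unit clauses found: (~x3).
Count = 1.

1


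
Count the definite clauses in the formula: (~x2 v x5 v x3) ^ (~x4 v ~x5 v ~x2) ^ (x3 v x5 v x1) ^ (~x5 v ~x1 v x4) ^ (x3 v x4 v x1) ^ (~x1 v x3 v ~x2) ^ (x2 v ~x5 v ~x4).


A definite clause has exactly one positive literal.
Clause 1: 2 positive -> not definite
Clause 2: 0 positive -> not definite
Clause 3: 3 positive -> not definite
Clause 4: 1 positive -> definite
Clause 5: 3 positive -> not definite
Clause 6: 1 positive -> definite
Clause 7: 1 positive -> definite
Definite clause count = 3.

3


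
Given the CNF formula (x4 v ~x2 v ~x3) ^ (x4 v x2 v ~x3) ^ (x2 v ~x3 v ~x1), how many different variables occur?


Identify each distinct variable in the formula.
Variables found: x1, x2, x3, x4.
Total distinct variables = 4.

4


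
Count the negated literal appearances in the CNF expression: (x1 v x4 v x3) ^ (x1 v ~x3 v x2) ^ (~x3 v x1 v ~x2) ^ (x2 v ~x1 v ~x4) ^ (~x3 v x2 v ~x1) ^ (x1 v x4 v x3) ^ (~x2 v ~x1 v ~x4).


Scan each clause for negated literals.
Clause 1: 0 negative; Clause 2: 1 negative; Clause 3: 2 negative; Clause 4: 2 negative; Clause 5: 2 negative; Clause 6: 0 negative; Clause 7: 3 negative.
Total negative literal occurrences = 10.

10


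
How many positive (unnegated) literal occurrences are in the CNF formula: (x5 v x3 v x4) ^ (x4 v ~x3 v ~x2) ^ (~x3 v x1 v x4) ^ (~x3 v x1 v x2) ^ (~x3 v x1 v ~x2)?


Scan each clause for unnegated literals.
Clause 1: 3 positive; Clause 2: 1 positive; Clause 3: 2 positive; Clause 4: 2 positive; Clause 5: 1 positive.
Total positive literal occurrences = 9.

9


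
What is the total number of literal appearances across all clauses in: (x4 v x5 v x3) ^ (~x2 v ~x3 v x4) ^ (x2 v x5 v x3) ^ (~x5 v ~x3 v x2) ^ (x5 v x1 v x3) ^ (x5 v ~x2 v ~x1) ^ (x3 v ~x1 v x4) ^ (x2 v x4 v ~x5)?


Clause lengths: 3, 3, 3, 3, 3, 3, 3, 3.
Sum = 3 + 3 + 3 + 3 + 3 + 3 + 3 + 3 = 24.

24


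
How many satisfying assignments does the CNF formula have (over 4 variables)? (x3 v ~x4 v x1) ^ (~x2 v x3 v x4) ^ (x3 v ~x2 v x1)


Enumerate all 16 truth assignments over 4 variables.
Test each against every clause.
Satisfying assignments found: 12.

12


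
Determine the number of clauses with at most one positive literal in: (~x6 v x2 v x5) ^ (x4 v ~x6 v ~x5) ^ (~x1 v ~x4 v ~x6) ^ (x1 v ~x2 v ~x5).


A Horn clause has at most one positive literal.
Clause 1: 2 positive lit(s) -> not Horn
Clause 2: 1 positive lit(s) -> Horn
Clause 3: 0 positive lit(s) -> Horn
Clause 4: 1 positive lit(s) -> Horn
Total Horn clauses = 3.

3


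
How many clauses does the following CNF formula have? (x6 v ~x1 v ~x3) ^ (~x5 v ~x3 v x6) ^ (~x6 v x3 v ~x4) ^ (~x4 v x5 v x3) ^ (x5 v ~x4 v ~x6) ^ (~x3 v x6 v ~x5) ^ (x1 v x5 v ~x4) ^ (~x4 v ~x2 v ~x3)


Each group enclosed in parentheses joined by ^ is one clause.
Counting the conjuncts: 8 clauses.

8


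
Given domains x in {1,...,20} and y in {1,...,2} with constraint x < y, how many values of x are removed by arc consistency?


For the constraint x < y, x needs a supporting value in y's domain.
x can be at most 1 (one less than y's maximum).
Valid x values from domain: 1 out of 20.
Pruned = 20 - 1 = 19.

19


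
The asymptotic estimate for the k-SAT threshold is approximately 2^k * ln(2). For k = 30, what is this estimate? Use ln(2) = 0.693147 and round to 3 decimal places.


Using the asymptotic formula: threshold ~ 2^k * ln(2).
2^30 = 1073741824.
1073741824 * 0.693147 = 744260924.08.

744260924.08


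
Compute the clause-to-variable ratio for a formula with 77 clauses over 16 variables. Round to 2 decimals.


Clause-to-variable ratio = clauses / variables.
77 / 16 = 4.81.

4.81


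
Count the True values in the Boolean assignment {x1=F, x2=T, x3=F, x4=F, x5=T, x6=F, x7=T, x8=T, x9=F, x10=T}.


The weight is the number of variables assigned True.
True variables: x2, x5, x7, x8, x10.
Weight = 5.

5


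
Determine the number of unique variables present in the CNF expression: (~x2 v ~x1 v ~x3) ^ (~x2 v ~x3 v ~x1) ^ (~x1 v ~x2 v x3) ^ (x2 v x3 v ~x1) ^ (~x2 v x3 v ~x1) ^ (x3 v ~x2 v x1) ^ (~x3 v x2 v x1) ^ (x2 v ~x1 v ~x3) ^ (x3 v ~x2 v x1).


Identify each distinct variable in the formula.
Variables found: x1, x2, x3.
Total distinct variables = 3.

3


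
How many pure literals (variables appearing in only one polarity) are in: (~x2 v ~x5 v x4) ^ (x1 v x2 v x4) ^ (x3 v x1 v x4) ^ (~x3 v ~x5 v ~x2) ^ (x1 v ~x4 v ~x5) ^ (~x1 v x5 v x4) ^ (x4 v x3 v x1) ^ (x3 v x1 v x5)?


A pure literal appears in only one polarity across all clauses.
No pure literals found.
Count = 0.

0


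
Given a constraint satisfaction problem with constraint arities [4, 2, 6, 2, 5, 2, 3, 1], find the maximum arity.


The arities are: 4, 2, 6, 2, 5, 2, 3, 1.
Scan for the maximum value.
Maximum arity = 6.

6


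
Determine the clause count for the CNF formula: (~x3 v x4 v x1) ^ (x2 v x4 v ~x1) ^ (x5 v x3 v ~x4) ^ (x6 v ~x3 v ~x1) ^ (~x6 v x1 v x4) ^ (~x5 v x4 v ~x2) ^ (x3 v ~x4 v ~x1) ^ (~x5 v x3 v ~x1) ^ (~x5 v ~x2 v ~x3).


Each group enclosed in parentheses joined by ^ is one clause.
Counting the conjuncts: 9 clauses.

9


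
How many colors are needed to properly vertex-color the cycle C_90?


A cycle on an even number of vertices is bipartite: alternate two colors around the cycle.
Since 90 is even, two colors suffice, and at least two are needed because the graph has edges.
Chromatic number = 2.

2


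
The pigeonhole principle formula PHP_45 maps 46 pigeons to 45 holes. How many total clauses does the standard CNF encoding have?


The PHP encoding has two parts:
1) At-least-one-hole clauses: 46 (one per pigeon, each with 45 literals).
2) At-most-one-pigeon-per-hole clauses: 45 holes * C(46,2) = 45 * 1035 = 46575.
Total clauses = 46 + 46575 = 46621.

46621


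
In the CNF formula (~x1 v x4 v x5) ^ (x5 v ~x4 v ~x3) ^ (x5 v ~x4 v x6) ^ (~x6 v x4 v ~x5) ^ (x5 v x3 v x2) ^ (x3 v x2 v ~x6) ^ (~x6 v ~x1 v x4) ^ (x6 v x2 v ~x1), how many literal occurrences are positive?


Scan each clause for unnegated literals.
Clause 1: 2 positive; Clause 2: 1 positive; Clause 3: 2 positive; Clause 4: 1 positive; Clause 5: 3 positive; Clause 6: 2 positive; Clause 7: 1 positive; Clause 8: 2 positive.
Total positive literal occurrences = 14.

14


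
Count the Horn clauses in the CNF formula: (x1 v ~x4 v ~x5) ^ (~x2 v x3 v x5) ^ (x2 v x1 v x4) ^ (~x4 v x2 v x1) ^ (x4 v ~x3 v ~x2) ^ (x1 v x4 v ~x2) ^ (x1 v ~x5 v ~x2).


A Horn clause has at most one positive literal.
Clause 1: 1 positive lit(s) -> Horn
Clause 2: 2 positive lit(s) -> not Horn
Clause 3: 3 positive lit(s) -> not Horn
Clause 4: 2 positive lit(s) -> not Horn
Clause 5: 1 positive lit(s) -> Horn
Clause 6: 2 positive lit(s) -> not Horn
Clause 7: 1 positive lit(s) -> Horn
Total Horn clauses = 3.

3


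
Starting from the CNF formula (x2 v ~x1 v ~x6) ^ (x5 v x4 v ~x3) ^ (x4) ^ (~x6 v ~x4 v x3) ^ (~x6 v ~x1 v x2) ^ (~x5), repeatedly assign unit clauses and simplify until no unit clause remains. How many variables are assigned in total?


Unit propagation repeatedly assigns the literal in any unit clause, then simplifies.
Assignments in order: x4 = T, x5 = F.
No further unit clauses remain.
Total variables assigned = 2.

2


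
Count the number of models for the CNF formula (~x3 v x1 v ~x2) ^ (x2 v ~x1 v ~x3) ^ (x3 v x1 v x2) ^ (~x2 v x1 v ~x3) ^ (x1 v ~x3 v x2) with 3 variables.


Enumerate all 8 truth assignments over 3 variables.
Test each against every clause.
Satisfying assignments found: 4.

4


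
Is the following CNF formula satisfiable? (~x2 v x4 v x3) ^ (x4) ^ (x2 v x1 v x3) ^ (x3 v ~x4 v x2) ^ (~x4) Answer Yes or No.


Check all 16 possible truth assignments.
Number of satisfying assignments found: 0.
The formula is unsatisfiable.

No


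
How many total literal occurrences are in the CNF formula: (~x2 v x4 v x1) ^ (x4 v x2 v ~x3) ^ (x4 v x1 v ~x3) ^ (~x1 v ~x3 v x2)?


Clause lengths: 3, 3, 3, 3.
Sum = 3 + 3 + 3 + 3 = 12.

12


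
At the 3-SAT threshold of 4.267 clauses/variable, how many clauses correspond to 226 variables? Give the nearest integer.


The 3-SAT phase transition occurs at approximately 4.267 clauses per variable.
m = 4.267 * 226 = 964.342.
Rounded to nearest integer: 964.

964


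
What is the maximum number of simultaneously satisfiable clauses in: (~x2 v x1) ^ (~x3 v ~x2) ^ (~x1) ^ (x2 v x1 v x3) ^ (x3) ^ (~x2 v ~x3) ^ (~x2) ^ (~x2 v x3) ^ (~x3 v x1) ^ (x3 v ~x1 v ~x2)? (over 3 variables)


Enumerate all 8 truth assignments.
For each, count how many of the 10 clauses are satisfied.
The formula is not fully satisfiable, so the maximum is below 10.
Maximum simultaneously satisfiable clauses = 9.

9


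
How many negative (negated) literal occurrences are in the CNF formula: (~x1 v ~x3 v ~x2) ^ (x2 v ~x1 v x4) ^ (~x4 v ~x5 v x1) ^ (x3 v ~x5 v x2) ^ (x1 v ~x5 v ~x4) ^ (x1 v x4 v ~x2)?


Scan each clause for negated literals.
Clause 1: 3 negative; Clause 2: 1 negative; Clause 3: 2 negative; Clause 4: 1 negative; Clause 5: 2 negative; Clause 6: 1 negative.
Total negative literal occurrences = 10.

10


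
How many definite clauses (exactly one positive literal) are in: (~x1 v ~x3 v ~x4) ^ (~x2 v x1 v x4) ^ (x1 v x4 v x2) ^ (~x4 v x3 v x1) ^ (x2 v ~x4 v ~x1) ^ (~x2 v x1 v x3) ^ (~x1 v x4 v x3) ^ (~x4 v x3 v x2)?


A definite clause has exactly one positive literal.
Clause 1: 0 positive -> not definite
Clause 2: 2 positive -> not definite
Clause 3: 3 positive -> not definite
Clause 4: 2 positive -> not definite
Clause 5: 1 positive -> definite
Clause 6: 2 positive -> not definite
Clause 7: 2 positive -> not definite
Clause 8: 2 positive -> not definite
Definite clause count = 1.

1


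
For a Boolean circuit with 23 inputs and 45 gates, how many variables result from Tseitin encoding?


The Tseitin transformation introduces one auxiliary variable per gate.
Total variables = inputs + gates = 23 + 45 = 68.

68


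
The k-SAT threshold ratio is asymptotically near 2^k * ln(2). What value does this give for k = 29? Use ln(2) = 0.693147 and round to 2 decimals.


Using the asymptotic formula: threshold ~ 2^k * ln(2).
2^29 = 536870912.
536870912 * 0.693147 = 372130462.04.

372130462.04


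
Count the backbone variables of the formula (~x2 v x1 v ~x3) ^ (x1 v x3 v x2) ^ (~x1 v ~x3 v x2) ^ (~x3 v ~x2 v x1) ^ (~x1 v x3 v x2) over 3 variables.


Find all satisfying assignments: 4 model(s).
Check which variables have the same value in every model.
No variable is fixed across all models.
Backbone size = 0.

0


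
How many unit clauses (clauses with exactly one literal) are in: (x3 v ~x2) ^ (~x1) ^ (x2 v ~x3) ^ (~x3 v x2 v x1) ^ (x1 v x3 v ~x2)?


A unit clause contains exactly one literal.
Unit clauses found: (~x1).
Count = 1.

1


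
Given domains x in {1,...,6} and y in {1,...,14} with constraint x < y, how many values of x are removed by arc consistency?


For the constraint x < y, x needs a supporting value in y's domain.
x can be at most 13 (one less than y's maximum).
Valid x values from domain: 6 out of 6.
Pruned = 6 - 6 = 0.

0


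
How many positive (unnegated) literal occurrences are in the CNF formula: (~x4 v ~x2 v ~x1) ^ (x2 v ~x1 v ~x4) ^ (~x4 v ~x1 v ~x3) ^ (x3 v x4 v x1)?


Scan each clause for unnegated literals.
Clause 1: 0 positive; Clause 2: 1 positive; Clause 3: 0 positive; Clause 4: 3 positive.
Total positive literal occurrences = 4.

4


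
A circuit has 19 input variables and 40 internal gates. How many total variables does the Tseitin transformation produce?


The Tseitin transformation introduces one auxiliary variable per gate.
Total variables = inputs + gates = 19 + 40 = 59.

59


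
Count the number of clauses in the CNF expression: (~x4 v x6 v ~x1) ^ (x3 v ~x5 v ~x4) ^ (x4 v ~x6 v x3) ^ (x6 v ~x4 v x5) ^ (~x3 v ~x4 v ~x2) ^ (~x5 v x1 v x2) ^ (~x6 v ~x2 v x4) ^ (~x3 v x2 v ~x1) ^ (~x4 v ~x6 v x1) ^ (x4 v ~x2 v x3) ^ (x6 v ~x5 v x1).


Each group enclosed in parentheses joined by ^ is one clause.
Counting the conjuncts: 11 clauses.

11


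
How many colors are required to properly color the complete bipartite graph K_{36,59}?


K_{36,59} is bipartite by definition: the two parts are independent sets, with every edge crossing between them.
Color all vertices in one part with color 1 and all vertices in the other part with color 2.
Since the graph has at least one edge, one color does not suffice.
Chromatic number = 2.

2


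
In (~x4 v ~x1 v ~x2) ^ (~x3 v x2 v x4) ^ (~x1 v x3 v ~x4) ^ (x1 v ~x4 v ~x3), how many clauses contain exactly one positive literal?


A definite clause has exactly one positive literal.
Clause 1: 0 positive -> not definite
Clause 2: 2 positive -> not definite
Clause 3: 1 positive -> definite
Clause 4: 1 positive -> definite
Definite clause count = 2.

2


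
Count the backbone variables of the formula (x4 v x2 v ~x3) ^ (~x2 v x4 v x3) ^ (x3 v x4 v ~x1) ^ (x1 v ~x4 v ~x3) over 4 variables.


Find all satisfying assignments: 9 model(s).
Check which variables have the same value in every model.
No variable is fixed across all models.
Backbone size = 0.

0


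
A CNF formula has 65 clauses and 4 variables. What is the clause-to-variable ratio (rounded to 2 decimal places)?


Clause-to-variable ratio = clauses / variables.
65 / 4 = 16.25.

16.25


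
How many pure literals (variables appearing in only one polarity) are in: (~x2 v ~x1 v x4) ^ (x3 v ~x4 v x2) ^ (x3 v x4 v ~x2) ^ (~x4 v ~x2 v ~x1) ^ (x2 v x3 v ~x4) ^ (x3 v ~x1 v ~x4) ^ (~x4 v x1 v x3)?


A pure literal appears in only one polarity across all clauses.
Pure literals: x3 (positive only).
Count = 1.

1


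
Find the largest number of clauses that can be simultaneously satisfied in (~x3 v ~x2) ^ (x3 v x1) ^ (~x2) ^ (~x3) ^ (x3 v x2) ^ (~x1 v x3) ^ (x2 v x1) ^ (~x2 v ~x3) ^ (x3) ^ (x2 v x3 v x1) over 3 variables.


Enumerate all 8 truth assignments.
For each, count how many of the 10 clauses are satisfied.
The formula is not fully satisfiable, so the maximum is below 10.
Maximum simultaneously satisfiable clauses = 9.

9


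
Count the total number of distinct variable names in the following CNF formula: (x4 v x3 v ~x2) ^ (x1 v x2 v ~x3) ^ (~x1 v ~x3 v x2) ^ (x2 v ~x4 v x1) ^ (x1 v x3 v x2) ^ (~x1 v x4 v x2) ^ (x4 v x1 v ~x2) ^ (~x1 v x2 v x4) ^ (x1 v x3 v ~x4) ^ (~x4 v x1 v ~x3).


Identify each distinct variable in the formula.
Variables found: x1, x2, x3, x4.
Total distinct variables = 4.

4


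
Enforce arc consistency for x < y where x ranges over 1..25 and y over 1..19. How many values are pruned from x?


For the constraint x < y, x needs a supporting value in y's domain.
x can be at most 18 (one less than y's maximum).
Valid x values from domain: 18 out of 25.
Pruned = 25 - 18 = 7.

7


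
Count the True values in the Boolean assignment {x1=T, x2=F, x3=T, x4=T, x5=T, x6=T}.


The weight is the number of variables assigned True.
True variables: x1, x3, x4, x5, x6.
Weight = 5.

5


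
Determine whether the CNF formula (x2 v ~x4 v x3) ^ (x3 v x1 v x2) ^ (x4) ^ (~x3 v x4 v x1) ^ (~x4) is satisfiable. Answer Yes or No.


Check all 16 possible truth assignments.
Number of satisfying assignments found: 0.
The formula is unsatisfiable.

No


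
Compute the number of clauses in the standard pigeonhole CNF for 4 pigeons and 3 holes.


The PHP encoding has two parts:
1) At-least-one-hole clauses: 4 (one per pigeon, each with 3 literals).
2) At-most-one-pigeon-per-hole clauses: 3 holes * C(4,2) = 3 * 6 = 18.
Total clauses = 4 + 18 = 22.

22


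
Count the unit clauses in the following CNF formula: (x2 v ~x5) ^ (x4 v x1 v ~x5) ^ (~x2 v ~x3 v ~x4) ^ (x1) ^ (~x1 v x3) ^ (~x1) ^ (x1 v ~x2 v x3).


A unit clause contains exactly one literal.
Unit clauses found: (x1), (~x1).
Count = 2.

2


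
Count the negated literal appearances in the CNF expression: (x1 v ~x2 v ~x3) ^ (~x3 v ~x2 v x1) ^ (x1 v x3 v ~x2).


Scan each clause for negated literals.
Clause 1: 2 negative; Clause 2: 2 negative; Clause 3: 1 negative.
Total negative literal occurrences = 5.

5


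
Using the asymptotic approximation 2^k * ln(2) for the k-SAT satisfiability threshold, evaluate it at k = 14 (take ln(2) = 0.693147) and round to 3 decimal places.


Using the asymptotic formula: threshold ~ 2^k * ln(2).
2^14 = 16384.
16384 * 0.693147 = 11356.52.

11356.52


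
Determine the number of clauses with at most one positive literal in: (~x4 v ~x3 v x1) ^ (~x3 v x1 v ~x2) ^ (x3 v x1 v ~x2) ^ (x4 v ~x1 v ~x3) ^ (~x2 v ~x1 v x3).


A Horn clause has at most one positive literal.
Clause 1: 1 positive lit(s) -> Horn
Clause 2: 1 positive lit(s) -> Horn
Clause 3: 2 positive lit(s) -> not Horn
Clause 4: 1 positive lit(s) -> Horn
Clause 5: 1 positive lit(s) -> Horn
Total Horn clauses = 4.

4


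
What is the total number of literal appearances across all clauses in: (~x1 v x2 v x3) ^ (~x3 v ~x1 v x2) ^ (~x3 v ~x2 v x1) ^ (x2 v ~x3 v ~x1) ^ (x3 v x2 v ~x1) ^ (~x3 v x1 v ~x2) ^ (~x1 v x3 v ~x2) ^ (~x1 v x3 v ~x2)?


Clause lengths: 3, 3, 3, 3, 3, 3, 3, 3.
Sum = 3 + 3 + 3 + 3 + 3 + 3 + 3 + 3 = 24.

24


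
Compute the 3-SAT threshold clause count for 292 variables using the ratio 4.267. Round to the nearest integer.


The 3-SAT phase transition occurs at approximately 4.267 clauses per variable.
m = 4.267 * 292 = 1245.964.
Rounded to nearest integer: 1246.

1246


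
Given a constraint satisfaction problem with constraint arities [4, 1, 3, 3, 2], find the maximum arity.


The arities are: 4, 1, 3, 3, 2.
Scan for the maximum value.
Maximum arity = 4.

4


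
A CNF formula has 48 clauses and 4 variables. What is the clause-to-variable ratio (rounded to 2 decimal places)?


Clause-to-variable ratio = clauses / variables.
48 / 4 = 12.0.

12.0


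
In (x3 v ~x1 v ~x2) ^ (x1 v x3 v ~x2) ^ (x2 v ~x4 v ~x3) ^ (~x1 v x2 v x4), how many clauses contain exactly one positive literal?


A definite clause has exactly one positive literal.
Clause 1: 1 positive -> definite
Clause 2: 2 positive -> not definite
Clause 3: 1 positive -> definite
Clause 4: 2 positive -> not definite
Definite clause count = 2.

2


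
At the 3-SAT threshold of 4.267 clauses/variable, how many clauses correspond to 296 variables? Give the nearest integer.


The 3-SAT phase transition occurs at approximately 4.267 clauses per variable.
m = 4.267 * 296 = 1263.032.
Rounded to nearest integer: 1263.

1263


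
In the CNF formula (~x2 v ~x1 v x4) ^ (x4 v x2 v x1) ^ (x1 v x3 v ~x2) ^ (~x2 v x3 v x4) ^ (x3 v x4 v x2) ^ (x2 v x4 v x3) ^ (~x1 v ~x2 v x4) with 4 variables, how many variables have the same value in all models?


Find all satisfying assignments: 9 model(s).
Check which variables have the same value in every model.
No variable is fixed across all models.
Backbone size = 0.

0


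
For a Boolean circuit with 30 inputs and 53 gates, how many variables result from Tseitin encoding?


The Tseitin transformation introduces one auxiliary variable per gate.
Total variables = inputs + gates = 30 + 53 = 83.

83


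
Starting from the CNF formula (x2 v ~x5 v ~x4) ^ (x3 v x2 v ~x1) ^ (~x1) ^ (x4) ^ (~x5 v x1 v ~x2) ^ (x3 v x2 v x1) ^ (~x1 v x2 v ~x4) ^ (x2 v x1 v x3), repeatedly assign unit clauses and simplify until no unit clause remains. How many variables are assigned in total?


Unit propagation repeatedly assigns the literal in any unit clause, then simplifies.
Assignments in order: x1 = F, x4 = T.
No further unit clauses remain.
Total variables assigned = 2.

2


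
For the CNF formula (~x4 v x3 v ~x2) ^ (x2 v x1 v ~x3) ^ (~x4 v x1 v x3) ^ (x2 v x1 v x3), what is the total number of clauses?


Each group enclosed in parentheses joined by ^ is one clause.
Counting the conjuncts: 4 clauses.

4


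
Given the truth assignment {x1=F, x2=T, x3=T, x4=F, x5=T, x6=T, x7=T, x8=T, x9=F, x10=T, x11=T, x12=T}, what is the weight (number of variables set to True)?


The weight is the number of variables assigned True.
True variables: x2, x3, x5, x6, x7, x8, x10, x11, x12.
Weight = 9.

9


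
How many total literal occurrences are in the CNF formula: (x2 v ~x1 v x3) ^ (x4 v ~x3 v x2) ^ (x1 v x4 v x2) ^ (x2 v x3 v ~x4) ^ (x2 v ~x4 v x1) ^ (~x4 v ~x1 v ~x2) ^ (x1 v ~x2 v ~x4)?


Clause lengths: 3, 3, 3, 3, 3, 3, 3.
Sum = 3 + 3 + 3 + 3 + 3 + 3 + 3 = 21.

21


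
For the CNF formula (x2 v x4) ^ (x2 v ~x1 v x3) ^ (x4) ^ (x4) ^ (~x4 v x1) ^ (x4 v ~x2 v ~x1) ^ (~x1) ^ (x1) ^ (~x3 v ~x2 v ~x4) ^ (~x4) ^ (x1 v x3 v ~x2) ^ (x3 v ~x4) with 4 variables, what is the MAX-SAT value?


Enumerate all 16 truth assignments.
For each, count how many of the 12 clauses are satisfied.
The formula is not fully satisfiable, so the maximum is below 12.
Maximum simultaneously satisfiable clauses = 10.

10


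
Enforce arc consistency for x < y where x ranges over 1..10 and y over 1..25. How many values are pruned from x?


For the constraint x < y, x needs a supporting value in y's domain.
x can be at most 24 (one less than y's maximum).
Valid x values from domain: 10 out of 10.
Pruned = 10 - 10 = 0.

0


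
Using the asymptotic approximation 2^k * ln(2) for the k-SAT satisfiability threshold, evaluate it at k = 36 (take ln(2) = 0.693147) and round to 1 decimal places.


Using the asymptotic formula: threshold ~ 2^k * ln(2).
2^36 = 68719476736.
68719476736 * 0.693147 = 47632699141.1.

47632699141.1


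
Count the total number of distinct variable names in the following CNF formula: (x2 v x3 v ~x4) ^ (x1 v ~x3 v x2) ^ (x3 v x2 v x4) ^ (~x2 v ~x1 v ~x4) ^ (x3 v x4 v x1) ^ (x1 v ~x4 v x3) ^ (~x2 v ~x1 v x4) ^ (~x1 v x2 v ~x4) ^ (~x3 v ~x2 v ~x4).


Identify each distinct variable in the formula.
Variables found: x1, x2, x3, x4.
Total distinct variables = 4.

4


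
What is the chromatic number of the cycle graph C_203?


An odd cycle cannot be 2-colored: alternating two colors around the cycle returns to the start with a conflict.
Since 203 is odd, three colors are required (and three suffice).
Chromatic number = 3.

3


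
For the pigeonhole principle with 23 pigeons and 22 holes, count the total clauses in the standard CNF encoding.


The PHP encoding has two parts:
1) At-least-one-hole clauses: 23 (one per pigeon, each with 22 literals).
2) At-most-one-pigeon-per-hole clauses: 22 holes * C(23,2) = 22 * 253 = 5566.
Total clauses = 23 + 5566 = 5589.

5589


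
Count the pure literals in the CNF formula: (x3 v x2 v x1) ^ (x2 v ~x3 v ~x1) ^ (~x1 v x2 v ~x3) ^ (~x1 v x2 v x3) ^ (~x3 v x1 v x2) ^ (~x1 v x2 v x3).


A pure literal appears in only one polarity across all clauses.
Pure literals: x2 (positive only).
Count = 1.

1


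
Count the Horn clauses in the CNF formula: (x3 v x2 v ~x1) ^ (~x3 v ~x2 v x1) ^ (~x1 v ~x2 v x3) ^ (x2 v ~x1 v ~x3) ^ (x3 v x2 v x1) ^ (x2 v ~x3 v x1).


A Horn clause has at most one positive literal.
Clause 1: 2 positive lit(s) -> not Horn
Clause 2: 1 positive lit(s) -> Horn
Clause 3: 1 positive lit(s) -> Horn
Clause 4: 1 positive lit(s) -> Horn
Clause 5: 3 positive lit(s) -> not Horn
Clause 6: 2 positive lit(s) -> not Horn
Total Horn clauses = 3.

3


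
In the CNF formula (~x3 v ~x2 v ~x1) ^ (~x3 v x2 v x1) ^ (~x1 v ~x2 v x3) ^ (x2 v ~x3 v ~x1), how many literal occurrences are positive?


Scan each clause for unnegated literals.
Clause 1: 0 positive; Clause 2: 2 positive; Clause 3: 1 positive; Clause 4: 1 positive.
Total positive literal occurrences = 4.

4


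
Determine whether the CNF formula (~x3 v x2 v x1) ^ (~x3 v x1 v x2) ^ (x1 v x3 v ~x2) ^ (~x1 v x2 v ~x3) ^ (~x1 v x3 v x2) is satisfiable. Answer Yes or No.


Check all 8 possible truth assignments.
Number of satisfying assignments found: 4.
The formula is satisfiable.

Yes


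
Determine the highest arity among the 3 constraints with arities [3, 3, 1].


The arities are: 3, 3, 1.
Scan for the maximum value.
Maximum arity = 3.

3


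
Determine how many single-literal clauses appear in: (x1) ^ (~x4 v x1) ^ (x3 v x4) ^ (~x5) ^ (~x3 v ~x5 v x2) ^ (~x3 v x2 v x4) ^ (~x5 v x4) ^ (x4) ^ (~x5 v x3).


A unit clause contains exactly one literal.
Unit clauses found: (x1), (~x5), (x4).
Count = 3.

3


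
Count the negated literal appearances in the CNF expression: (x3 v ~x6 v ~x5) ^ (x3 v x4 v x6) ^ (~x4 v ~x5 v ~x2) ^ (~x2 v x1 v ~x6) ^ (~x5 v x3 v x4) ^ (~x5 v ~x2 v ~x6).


Scan each clause for negated literals.
Clause 1: 2 negative; Clause 2: 0 negative; Clause 3: 3 negative; Clause 4: 2 negative; Clause 5: 1 negative; Clause 6: 3 negative.
Total negative literal occurrences = 11.

11
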